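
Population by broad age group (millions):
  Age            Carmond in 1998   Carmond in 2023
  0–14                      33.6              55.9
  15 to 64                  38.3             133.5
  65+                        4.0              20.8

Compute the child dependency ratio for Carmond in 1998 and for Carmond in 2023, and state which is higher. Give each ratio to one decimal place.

Carmond in 1998: 33.6 / 38.3 × 100 = 87.7
Carmond in 2023: 55.9 / 133.5 × 100 = 41.9

Carmond in 1998: 87.7
Carmond in 2023: 41.9
Higher: Carmond in 1998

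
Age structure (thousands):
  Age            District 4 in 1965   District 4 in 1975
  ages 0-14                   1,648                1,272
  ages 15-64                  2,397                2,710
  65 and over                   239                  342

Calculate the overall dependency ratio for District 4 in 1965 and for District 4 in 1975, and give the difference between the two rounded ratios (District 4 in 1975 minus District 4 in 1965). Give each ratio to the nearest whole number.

District 4 in 1965: (1,648 + 239) / 2,397 × 100 = 1,887 / 2,397 × 100 = 79
District 4 in 1975: (1,272 + 342) / 2,710 × 100 = 1,614 / 2,710 × 100 = 60

District 4 in 1965: 79
District 4 in 1975: 60
Difference: -19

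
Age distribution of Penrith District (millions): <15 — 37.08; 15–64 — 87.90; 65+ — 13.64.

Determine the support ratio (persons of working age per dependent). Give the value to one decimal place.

Support ratio = 87.90 / (37.08 + 13.64) = 87.90 / 50.72 = 1.7

Support ratio: 1.7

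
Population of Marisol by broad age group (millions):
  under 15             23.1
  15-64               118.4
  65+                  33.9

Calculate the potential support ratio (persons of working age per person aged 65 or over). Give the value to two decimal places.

Potential support ratio = 118.4 / 33.9 = 3.49

Potential support ratio: 3.49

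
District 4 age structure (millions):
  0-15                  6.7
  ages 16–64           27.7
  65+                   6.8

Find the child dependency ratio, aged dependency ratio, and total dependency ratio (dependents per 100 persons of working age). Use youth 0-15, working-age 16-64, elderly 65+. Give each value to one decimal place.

Youth dependency ratio: 24.2
Old-age dependency ratio: 24.5
Total dependency ratio: 48.7

Youth dependency ratio = 6.7 / 27.7 × 100 = 24.2
Old-age dependency ratio = 6.8 / 27.7 × 100 = 24.5
Total dependency ratio = (6.7 + 6.8) / 27.7 × 100 = 13.5 / 27.7 × 100 = 48.7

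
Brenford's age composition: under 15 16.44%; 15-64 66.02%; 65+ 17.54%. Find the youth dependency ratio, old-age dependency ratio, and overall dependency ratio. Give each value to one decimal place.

Youth dependency ratio: 24.9
Old-age dependency ratio: 26.6
Total dependency ratio: 51.5

Youth dependency ratio = 16.44 / 66.02 × 100 = 24.9
Old-age dependency ratio = 17.54 / 66.02 × 100 = 26.6
Total dependency ratio = (16.44 + 17.54) / 66.02 × 100 = 33.98 / 66.02 × 100 = 51.5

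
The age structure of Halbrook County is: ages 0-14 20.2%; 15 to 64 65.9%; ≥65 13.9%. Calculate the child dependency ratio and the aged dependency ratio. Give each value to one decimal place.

Youth dependency ratio = 20.2 / 65.9 × 100 = 30.7
Old-age dependency ratio = 13.9 / 65.9 × 100 = 21.1

Youth dependency ratio: 30.7
Old-age dependency ratio: 21.1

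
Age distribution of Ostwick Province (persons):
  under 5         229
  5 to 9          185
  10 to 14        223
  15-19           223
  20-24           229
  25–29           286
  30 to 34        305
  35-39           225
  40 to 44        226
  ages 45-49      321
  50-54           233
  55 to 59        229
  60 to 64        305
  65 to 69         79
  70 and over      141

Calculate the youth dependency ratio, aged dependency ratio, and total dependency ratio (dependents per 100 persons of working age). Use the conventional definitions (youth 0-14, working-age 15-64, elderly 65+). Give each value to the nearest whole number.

0–14: 229 + 185 + 223 = 637
15–64: 223 + 229 + 286 + 305 + 225 + 226 + 321 + 233 + 229 + 305 = 2 582
65+: 79 + 141 = 220
Youth dependency ratio = 637 / 2 582 × 100 = 25
Old-age dependency ratio = 220 / 2 582 × 100 = 9
Total dependency ratio = (637 + 220) / 2 582 × 100 = 857 / 2 582 × 100 = 33

Youth dependency ratio: 25
Old-age dependency ratio: 9
Total dependency ratio: 33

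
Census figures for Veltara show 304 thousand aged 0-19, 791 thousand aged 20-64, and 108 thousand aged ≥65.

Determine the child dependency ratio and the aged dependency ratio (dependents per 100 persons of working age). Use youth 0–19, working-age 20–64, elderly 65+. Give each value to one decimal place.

Youth dependency ratio: 38.4
Old-age dependency ratio: 13.7

Youth dependency ratio = 304 / 791 × 100 = 38.4
Old-age dependency ratio = 108 / 791 × 100 = 13.7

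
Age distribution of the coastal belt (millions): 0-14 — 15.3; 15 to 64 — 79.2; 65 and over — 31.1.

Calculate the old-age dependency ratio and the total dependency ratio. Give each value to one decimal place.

Old-age dependency ratio: 39.3
Total dependency ratio: 58.6

Old-age dependency ratio = 31.1 / 79.2 × 100 = 39.3
Total dependency ratio = (15.3 + 31.1) / 79.2 × 100 = 46.4 / 79.2 × 100 = 58.6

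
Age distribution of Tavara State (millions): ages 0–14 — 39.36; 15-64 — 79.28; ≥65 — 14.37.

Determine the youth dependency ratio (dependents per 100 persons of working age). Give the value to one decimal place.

Youth dependency ratio: 49.6

Youth dependency ratio = 39.36 / 79.28 × 100 = 49.6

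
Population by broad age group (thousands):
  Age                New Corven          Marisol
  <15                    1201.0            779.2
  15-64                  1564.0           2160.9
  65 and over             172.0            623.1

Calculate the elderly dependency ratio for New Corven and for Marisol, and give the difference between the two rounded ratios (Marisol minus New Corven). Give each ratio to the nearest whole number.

New Corven: 172.0 / 1564.0 × 100 = 11
Marisol: 623.1 / 2160.9 × 100 = 29

New Corven: 11
Marisol: 29
Difference: +18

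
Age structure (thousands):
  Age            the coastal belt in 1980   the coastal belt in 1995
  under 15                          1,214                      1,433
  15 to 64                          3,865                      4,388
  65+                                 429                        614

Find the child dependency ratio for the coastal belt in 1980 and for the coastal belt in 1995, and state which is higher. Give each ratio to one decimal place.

the coastal belt in 1980: 31.4
the coastal belt in 1995: 32.7
Higher: the coastal belt in 1995

the coastal belt in 1980: 1,214 / 3,865 × 100 = 31.4
the coastal belt in 1995: 1,433 / 4,388 × 100 = 32.7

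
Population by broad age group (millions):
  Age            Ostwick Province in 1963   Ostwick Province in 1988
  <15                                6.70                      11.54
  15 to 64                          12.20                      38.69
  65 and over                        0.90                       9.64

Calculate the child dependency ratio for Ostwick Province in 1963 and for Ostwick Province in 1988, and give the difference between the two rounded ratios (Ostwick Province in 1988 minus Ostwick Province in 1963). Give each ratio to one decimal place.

Ostwick Province in 1963: 6.70 / 12.20 × 100 = 54.9
Ostwick Province in 1988: 11.54 / 38.69 × 100 = 29.8

Ostwick Province in 1963: 54.9
Ostwick Province in 1988: 29.8
Difference: -25.1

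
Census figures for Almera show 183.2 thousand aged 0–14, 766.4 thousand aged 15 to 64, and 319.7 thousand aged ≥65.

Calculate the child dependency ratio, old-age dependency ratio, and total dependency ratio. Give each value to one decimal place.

Youth dependency ratio = 183.2 / 766.4 × 100 = 23.9
Old-age dependency ratio = 319.7 / 766.4 × 100 = 41.7
Total dependency ratio = (183.2 + 319.7) / 766.4 × 100 = 502.9 / 766.4 × 100 = 65.6

Youth dependency ratio: 23.9
Old-age dependency ratio: 41.7
Total dependency ratio: 65.6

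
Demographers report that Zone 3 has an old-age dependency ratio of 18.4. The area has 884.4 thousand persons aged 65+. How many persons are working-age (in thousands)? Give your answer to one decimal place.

Old-age dependency ratio = elderly / working-age × 100
18.4 = 884.4 / W × 100
⇒ 4806.5

Working-age: 4806.5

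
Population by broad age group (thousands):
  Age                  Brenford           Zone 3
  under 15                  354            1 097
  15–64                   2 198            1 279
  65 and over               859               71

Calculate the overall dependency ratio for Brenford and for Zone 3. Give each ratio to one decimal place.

Brenford: (354 + 859) / 2 198 × 100 = 1 213 / 2 198 × 100 = 55.2
Zone 3: (1 097 + 71) / 1 279 × 100 = 1 168 / 1 279 × 100 = 91.3

Brenford: 55.2
Zone 3: 91.3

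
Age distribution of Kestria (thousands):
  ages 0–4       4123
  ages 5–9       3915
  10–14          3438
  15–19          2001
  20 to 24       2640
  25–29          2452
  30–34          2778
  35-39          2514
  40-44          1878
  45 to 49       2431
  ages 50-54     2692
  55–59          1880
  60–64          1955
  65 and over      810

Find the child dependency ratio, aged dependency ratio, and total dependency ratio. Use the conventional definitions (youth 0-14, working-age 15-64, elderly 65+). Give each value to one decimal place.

Youth dependency ratio: 49.4
Old-age dependency ratio: 3.5
Total dependency ratio: 52.9

0–14: 4123 + 3915 + 3438 = 11476
15–64: 2001 + 2640 + 2452 + 2778 + 2514 + 1878 + 2431 + 2692 + 1880 + 1955 = 23221
65+: 810
Youth dependency ratio = 11476 / 23221 × 100 = 49.4
Old-age dependency ratio = 810 / 23221 × 100 = 3.5
Total dependency ratio = (11476 + 810) / 23221 × 100 = 12286 / 23221 × 100 = 52.9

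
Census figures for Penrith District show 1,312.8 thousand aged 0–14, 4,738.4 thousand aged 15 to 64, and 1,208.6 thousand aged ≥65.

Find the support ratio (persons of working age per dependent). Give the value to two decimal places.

Support ratio = 4,738.4 / (1,312.8 + 1,208.6) = 4,738.4 / 2,521.4 = 1.88

Support ratio: 1.88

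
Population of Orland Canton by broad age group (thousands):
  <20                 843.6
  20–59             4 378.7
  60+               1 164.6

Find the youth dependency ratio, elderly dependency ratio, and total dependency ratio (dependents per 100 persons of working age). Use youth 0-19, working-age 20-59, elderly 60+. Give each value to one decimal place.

Youth dependency ratio = 843.6 / 4 378.7 × 100 = 19.3
Old-age dependency ratio = 1 164.6 / 4 378.7 × 100 = 26.6
Total dependency ratio = (843.6 + 1 164.6) / 4 378.7 × 100 = 2 008.2 / 4 378.7 × 100 = 45.9

Youth dependency ratio: 19.3
Old-age dependency ratio: 26.6
Total dependency ratio: 45.9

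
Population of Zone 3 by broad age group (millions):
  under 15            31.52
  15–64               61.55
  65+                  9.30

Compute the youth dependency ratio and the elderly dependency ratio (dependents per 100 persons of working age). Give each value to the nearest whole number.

Youth dependency ratio = 31.52 / 61.55 × 100 = 51
Old-age dependency ratio = 9.30 / 61.55 × 100 = 15

Youth dependency ratio: 51
Old-age dependency ratio: 15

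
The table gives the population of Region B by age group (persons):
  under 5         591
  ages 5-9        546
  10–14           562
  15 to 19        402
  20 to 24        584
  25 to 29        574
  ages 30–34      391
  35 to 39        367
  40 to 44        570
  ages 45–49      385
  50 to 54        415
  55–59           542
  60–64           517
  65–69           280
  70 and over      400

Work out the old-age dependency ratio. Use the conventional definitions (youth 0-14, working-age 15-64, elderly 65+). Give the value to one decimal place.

Old-age dependency ratio: 14.3

0–14: 591 + 546 + 562 = 1,699
15–64: 402 + 584 + 574 + 391 + 367 + 570 + 385 + 415 + 542 + 517 = 4,747
65+: 280 + 400 = 680
Old-age dependency ratio = 680 / 4,747 × 100 = 14.3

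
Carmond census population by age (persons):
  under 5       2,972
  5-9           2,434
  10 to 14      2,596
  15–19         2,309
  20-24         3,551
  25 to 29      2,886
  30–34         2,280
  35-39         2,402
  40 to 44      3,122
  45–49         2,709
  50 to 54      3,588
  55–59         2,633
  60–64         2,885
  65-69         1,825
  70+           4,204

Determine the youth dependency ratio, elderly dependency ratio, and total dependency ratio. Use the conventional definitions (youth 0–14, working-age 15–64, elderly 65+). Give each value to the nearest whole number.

Youth dependency ratio: 28
Old-age dependency ratio: 21
Total dependency ratio: 49

0–14: 2,972 + 2,434 + 2,596 = 8,002
15–64: 2,309 + 3,551 + 2,886 + 2,280 + 2,402 + 3,122 + 2,709 + 3,588 + 2,633 + 2,885 = 28,365
65+: 1,825 + 4,204 = 6,029
Youth dependency ratio = 8,002 / 28,365 × 100 = 28
Old-age dependency ratio = 6,029 / 28,365 × 100 = 21
Total dependency ratio = (8,002 + 6,029) / 28,365 × 100 = 14,031 / 28,365 × 100 = 49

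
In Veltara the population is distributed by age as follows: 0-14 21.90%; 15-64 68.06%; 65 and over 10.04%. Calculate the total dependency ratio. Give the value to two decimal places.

Total dependency ratio = (21.90 + 10.04) / 68.06 × 100 = 31.94 / 68.06 × 100 = 46.93

Total dependency ratio: 46.93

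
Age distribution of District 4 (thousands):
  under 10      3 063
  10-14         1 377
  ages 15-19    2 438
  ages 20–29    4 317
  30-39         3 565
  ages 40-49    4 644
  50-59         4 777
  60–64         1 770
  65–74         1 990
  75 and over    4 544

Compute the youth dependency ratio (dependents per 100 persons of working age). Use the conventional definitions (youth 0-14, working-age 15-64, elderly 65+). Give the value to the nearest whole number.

0–14: 3 063 + 1 377 = 4 440
15–64: 2 438 + 4 317 + 3 565 + 4 644 + 4 777 + 1 770 = 21 511
65+: 1 990 + 4 544 = 6 534
Youth dependency ratio = 4 440 / 21 511 × 100 = 21

Youth dependency ratio: 21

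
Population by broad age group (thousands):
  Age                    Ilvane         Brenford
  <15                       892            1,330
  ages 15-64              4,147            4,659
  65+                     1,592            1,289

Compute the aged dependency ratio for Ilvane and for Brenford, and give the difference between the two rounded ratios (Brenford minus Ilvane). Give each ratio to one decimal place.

Ilvane: 38.4
Brenford: 27.7
Difference: -10.7

Ilvane: 1,592 / 4,147 × 100 = 38.4
Brenford: 1,289 / 4,659 × 100 = 27.7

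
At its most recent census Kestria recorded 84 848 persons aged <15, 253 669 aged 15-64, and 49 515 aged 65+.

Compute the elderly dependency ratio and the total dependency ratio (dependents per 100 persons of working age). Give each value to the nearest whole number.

Old-age dependency ratio = 49 515 / 253 669 × 100 = 20
Total dependency ratio = (84 848 + 49 515) / 253 669 × 100 = 134 363 / 253 669 × 100 = 53

Old-age dependency ratio: 20
Total dependency ratio: 53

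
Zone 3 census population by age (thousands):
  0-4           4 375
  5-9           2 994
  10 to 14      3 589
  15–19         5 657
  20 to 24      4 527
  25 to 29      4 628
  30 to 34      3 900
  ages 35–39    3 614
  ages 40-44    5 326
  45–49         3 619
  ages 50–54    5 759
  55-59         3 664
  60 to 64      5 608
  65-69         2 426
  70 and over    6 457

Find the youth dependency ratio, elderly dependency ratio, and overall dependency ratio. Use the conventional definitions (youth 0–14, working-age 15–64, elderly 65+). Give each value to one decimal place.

Youth dependency ratio: 23.7
Old-age dependency ratio: 19.2
Total dependency ratio: 42.9

0–14: 4 375 + 2 994 + 3 589 = 10 958
15–64: 5 657 + 4 527 + 4 628 + 3 900 + 3 614 + 5 326 + 3 619 + 5 759 + 3 664 + 5 608 = 46 302
65+: 2 426 + 6 457 = 8 883
Youth dependency ratio = 10 958 / 46 302 × 100 = 23.7
Old-age dependency ratio = 8 883 / 46 302 × 100 = 19.2
Total dependency ratio = (10 958 + 8 883) / 46 302 × 100 = 19 841 / 46 302 × 100 = 42.9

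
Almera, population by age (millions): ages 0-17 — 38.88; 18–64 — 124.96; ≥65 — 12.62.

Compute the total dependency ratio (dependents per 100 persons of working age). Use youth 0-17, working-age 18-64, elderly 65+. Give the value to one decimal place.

Total dependency ratio: 41.2

Total dependency ratio = (38.88 + 12.62) / 124.96 × 100 = 51.50 / 124.96 × 100 = 41.2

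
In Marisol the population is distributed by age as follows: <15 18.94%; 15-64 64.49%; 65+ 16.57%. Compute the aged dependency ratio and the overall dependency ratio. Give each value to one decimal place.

Old-age dependency ratio: 25.7
Total dependency ratio: 55.1

Old-age dependency ratio = 16.57 / 64.49 × 100 = 25.7
Total dependency ratio = (18.94 + 16.57) / 64.49 × 100 = 35.51 / 64.49 × 100 = 55.1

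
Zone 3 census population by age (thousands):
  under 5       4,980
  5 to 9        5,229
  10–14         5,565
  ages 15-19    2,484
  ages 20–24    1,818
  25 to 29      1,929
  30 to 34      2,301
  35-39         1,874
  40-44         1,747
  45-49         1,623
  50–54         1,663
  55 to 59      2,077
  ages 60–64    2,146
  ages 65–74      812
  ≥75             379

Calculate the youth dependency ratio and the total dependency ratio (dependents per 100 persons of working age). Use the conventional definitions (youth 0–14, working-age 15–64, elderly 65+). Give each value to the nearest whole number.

0–14: 4,980 + 5,229 + 5,565 = 15,774
15–64: 2,484 + 1,818 + 1,929 + 2,301 + 1,874 + 1,747 + 1,623 + 1,663 + 2,077 + 2,146 = 19,662
65+: 812 + 379 = 1,191
Youth dependency ratio = 15,774 / 19,662 × 100 = 80
Total dependency ratio = (15,774 + 1,191) / 19,662 × 100 = 16,965 / 19,662 × 100 = 86

Youth dependency ratio: 80
Total dependency ratio: 86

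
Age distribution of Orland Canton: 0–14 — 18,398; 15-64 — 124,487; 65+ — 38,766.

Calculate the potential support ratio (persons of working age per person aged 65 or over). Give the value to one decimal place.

Potential support ratio: 3.2

Potential support ratio = 124,487 / 38,766 = 3.2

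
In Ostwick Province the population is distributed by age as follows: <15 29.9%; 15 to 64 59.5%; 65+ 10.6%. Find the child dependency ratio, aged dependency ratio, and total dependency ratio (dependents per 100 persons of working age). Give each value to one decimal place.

Youth dependency ratio = 29.9 / 59.5 × 100 = 50.3
Old-age dependency ratio = 10.6 / 59.5 × 100 = 17.8
Total dependency ratio = (29.9 + 10.6) / 59.5 × 100 = 40.5 / 59.5 × 100 = 68.1

Youth dependency ratio: 50.3
Old-age dependency ratio: 17.8
Total dependency ratio: 68.1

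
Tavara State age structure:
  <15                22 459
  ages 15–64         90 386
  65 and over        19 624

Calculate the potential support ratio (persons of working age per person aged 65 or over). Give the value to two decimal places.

Potential support ratio = 90 386 / 19 624 = 4.61

Potential support ratio: 4.61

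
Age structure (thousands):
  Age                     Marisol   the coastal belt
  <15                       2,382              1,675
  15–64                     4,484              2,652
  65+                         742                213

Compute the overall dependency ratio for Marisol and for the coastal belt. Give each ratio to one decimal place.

Marisol: 69.7
the coastal belt: 71.2

Marisol: (2,382 + 742) / 4,484 × 100 = 3,124 / 4,484 × 100 = 69.7
the coastal belt: (1,675 + 213) / 2,652 × 100 = 1,888 / 2,652 × 100 = 71.2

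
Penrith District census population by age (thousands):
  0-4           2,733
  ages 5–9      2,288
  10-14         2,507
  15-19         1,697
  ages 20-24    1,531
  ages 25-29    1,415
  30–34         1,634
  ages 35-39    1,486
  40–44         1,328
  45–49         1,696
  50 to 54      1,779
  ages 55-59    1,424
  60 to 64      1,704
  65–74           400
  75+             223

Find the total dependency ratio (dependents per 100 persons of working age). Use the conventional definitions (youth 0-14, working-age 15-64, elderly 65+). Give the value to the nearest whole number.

0–14: 2,733 + 2,288 + 2,507 = 7,528
15–64: 1,697 + 1,531 + 1,415 + 1,634 + 1,486 + 1,328 + 1,696 + 1,779 + 1,424 + 1,704 = 15,694
65+: 400 + 223 = 623
Total dependency ratio = (7,528 + 623) / 15,694 × 100 = 8,151 / 15,694 × 100 = 52

Total dependency ratio: 52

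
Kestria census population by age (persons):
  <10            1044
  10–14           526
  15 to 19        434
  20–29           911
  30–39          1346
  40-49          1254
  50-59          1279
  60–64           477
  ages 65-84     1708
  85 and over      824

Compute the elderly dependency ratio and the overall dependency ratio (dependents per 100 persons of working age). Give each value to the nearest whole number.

0–14: 1044 + 526 = 1570
15–64: 434 + 911 + 1346 + 1254 + 1279 + 477 = 5701
65+: 1708 + 824 = 2532
Old-age dependency ratio = 2532 / 5701 × 100 = 44
Total dependency ratio = (1570 + 2532) / 5701 × 100 = 4102 / 5701 × 100 = 72

Old-age dependency ratio: 44
Total dependency ratio: 72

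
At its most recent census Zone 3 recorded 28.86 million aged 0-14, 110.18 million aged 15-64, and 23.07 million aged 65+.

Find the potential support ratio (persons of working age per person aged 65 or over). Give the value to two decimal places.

Potential support ratio: 4.78

Potential support ratio = 110.18 / 23.07 = 4.78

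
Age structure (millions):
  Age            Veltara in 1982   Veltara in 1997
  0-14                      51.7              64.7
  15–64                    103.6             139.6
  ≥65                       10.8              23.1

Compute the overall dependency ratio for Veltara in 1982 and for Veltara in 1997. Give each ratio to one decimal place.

Veltara in 1982: 60.3
Veltara in 1997: 62.9

Veltara in 1982: (51.7 + 10.8) / 103.6 × 100 = 62.5 / 103.6 × 100 = 60.3
Veltara in 1997: (64.7 + 23.1) / 139.6 × 100 = 87.8 / 139.6 × 100 = 62.9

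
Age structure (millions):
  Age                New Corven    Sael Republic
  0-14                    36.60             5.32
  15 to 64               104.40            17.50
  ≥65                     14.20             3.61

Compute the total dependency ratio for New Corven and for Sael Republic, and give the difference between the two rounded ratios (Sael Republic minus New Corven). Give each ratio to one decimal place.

New Corven: 48.7
Sael Republic: 51.0
Difference: +2.3

New Corven: (36.60 + 14.20) / 104.40 × 100 = 50.80 / 104.40 × 100 = 48.7
Sael Republic: (5.32 + 3.61) / 17.50 × 100 = 8.93 / 17.50 × 100 = 51.0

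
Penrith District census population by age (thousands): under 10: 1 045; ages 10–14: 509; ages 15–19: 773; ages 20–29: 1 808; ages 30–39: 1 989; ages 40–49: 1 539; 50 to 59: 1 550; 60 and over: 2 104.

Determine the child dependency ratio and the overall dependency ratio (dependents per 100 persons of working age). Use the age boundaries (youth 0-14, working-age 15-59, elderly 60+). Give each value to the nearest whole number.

Youth dependency ratio: 20
Total dependency ratio: 48

0–14: 1 045 + 509 = 1 554
15–59: 773 + 1 808 + 1 989 + 1 539 + 1 550 = 7 659
60+: 2 104
Youth dependency ratio = 1 554 / 7 659 × 100 = 20
Total dependency ratio = (1 554 + 2 104) / 7 659 × 100 = 3 658 / 7 659 × 100 = 48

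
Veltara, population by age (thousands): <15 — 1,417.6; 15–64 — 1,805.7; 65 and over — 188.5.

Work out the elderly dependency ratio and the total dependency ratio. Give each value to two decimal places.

Old-age dependency ratio = 188.5 / 1,805.7 × 100 = 10.44
Total dependency ratio = (1,417.6 + 188.5) / 1,805.7 × 100 = 1,606.1 / 1,805.7 × 100 = 88.95

Old-age dependency ratio: 10.44
Total dependency ratio: 88.95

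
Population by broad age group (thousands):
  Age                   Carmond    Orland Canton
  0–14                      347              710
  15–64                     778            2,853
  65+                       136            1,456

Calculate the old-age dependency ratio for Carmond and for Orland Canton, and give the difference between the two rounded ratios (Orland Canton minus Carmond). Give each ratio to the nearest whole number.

Carmond: 17
Orland Canton: 51
Difference: +34

Carmond: 136 / 778 × 100 = 17
Orland Canton: 1,456 / 2,853 × 100 = 51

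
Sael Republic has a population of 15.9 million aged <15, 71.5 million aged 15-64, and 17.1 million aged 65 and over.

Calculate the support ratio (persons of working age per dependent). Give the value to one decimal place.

Support ratio = 71.5 / (15.9 + 17.1) = 71.5 / 33.0 = 2.2

Support ratio: 2.2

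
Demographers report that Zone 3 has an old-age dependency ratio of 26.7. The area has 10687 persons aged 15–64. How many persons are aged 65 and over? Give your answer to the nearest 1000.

Old-age dependency ratio = elderly / working-age × 100
26.7 = E / 10687 × 100
⇒ 3000

Aged 65 and over: 3000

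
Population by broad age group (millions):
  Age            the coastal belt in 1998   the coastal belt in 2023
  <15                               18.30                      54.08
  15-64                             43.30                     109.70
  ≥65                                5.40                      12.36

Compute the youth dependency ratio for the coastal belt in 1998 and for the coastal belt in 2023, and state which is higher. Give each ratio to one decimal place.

the coastal belt in 1998: 18.30 / 43.30 × 100 = 42.3
the coastal belt in 2023: 54.08 / 109.70 × 100 = 49.3

the coastal belt in 1998: 42.3
the coastal belt in 2023: 49.3
Higher: the coastal belt in 2023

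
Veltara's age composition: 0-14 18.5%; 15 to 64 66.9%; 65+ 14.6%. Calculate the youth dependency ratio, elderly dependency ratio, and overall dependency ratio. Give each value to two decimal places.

Youth dependency ratio: 27.65
Old-age dependency ratio: 21.82
Total dependency ratio: 49.48

Youth dependency ratio = 18.5 / 66.9 × 100 = 27.65
Old-age dependency ratio = 14.6 / 66.9 × 100 = 21.82
Total dependency ratio = (18.5 + 14.6) / 66.9 × 100 = 33.1 / 66.9 × 100 = 49.48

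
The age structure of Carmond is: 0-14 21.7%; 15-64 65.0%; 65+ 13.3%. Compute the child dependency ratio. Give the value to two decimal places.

Youth dependency ratio = 21.7 / 65.0 × 100 = 33.38

Youth dependency ratio: 33.38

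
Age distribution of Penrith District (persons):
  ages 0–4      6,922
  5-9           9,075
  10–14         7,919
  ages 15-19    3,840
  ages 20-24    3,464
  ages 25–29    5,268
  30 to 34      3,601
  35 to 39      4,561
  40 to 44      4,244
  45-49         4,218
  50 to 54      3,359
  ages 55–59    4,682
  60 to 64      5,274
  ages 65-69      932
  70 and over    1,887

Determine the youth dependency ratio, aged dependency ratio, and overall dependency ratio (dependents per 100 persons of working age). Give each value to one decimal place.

0–14: 6,922 + 9,075 + 7,919 = 23,916
15–64: 3,840 + 3,464 + 5,268 + 3,601 + 4,561 + 4,244 + 4,218 + 3,359 + 4,682 + 5,274 = 42,511
65+: 932 + 1,887 = 2,819
Youth dependency ratio = 23,916 / 42,511 × 100 = 56.3
Old-age dependency ratio = 2,819 / 42,511 × 100 = 6.6
Total dependency ratio = (23,916 + 2,819) / 42,511 × 100 = 26,735 / 42,511 × 100 = 62.9

Youth dependency ratio: 56.3
Old-age dependency ratio: 6.6
Total dependency ratio: 62.9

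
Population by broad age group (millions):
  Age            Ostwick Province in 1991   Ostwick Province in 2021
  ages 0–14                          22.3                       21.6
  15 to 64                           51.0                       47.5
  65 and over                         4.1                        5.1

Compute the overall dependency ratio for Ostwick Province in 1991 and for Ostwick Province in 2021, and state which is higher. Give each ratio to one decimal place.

Ostwick Province in 1991: 51.8
Ostwick Province in 2021: 56.2
Higher: Ostwick Province in 2021

Ostwick Province in 1991: (22.3 + 4.1) / 51.0 × 100 = 26.4 / 51.0 × 100 = 51.8
Ostwick Province in 2021: (21.6 + 5.1) / 47.5 × 100 = 26.7 / 47.5 × 100 = 56.2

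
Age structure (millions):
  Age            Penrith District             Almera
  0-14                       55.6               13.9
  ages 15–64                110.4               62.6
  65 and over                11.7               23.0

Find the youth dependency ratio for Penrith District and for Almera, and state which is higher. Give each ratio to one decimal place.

Penrith District: 50.4
Almera: 22.2
Higher: Penrith District

Penrith District: 55.6 / 110.4 × 100 = 50.4
Almera: 13.9 / 62.6 × 100 = 22.2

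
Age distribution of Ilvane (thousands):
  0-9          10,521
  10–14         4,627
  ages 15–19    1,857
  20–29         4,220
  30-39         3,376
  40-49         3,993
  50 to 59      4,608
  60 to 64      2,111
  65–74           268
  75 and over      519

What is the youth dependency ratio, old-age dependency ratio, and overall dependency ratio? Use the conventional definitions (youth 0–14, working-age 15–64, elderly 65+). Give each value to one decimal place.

0–14: 10,521 + 4,627 = 15,148
15–64: 1,857 + 4,220 + 3,376 + 3,993 + 4,608 + 2,111 = 20,165
65+: 268 + 519 = 787
Youth dependency ratio = 15,148 / 20,165 × 100 = 75.1
Old-age dependency ratio = 787 / 20,165 × 100 = 3.9
Total dependency ratio = (15,148 + 787) / 20,165 × 100 = 15,935 / 20,165 × 100 = 79.0

Youth dependency ratio: 75.1
Old-age dependency ratio: 3.9
Total dependency ratio: 79.0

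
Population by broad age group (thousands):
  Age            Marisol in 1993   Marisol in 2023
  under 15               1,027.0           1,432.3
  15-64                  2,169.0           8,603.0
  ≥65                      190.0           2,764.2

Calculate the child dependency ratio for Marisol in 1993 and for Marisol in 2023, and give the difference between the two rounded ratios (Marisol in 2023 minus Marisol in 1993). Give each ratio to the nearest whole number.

Marisol in 1993: 47
Marisol in 2023: 17
Difference: -30

Marisol in 1993: 1,027.0 / 2,169.0 × 100 = 47
Marisol in 2023: 1,432.3 / 8,603.0 × 100 = 17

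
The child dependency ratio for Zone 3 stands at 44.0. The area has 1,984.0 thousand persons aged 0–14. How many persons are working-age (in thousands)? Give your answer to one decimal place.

Youth dependency ratio = youth / working-age × 100
44.0 = 1,984.0 / W × 100
⇒ 4,509.1

Working-age: 4,509.1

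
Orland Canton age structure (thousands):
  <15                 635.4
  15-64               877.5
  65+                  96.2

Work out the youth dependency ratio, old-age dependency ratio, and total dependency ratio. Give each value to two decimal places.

Youth dependency ratio = 635.4 / 877.5 × 100 = 72.41
Old-age dependency ratio = 96.2 / 877.5 × 100 = 10.96
Total dependency ratio = (635.4 + 96.2) / 877.5 × 100 = 731.6 / 877.5 × 100 = 83.37

Youth dependency ratio: 72.41
Old-age dependency ratio: 10.96
Total dependency ratio: 83.37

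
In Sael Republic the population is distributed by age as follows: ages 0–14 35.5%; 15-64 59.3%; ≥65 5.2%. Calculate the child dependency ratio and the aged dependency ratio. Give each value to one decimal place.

Youth dependency ratio = 35.5 / 59.3 × 100 = 59.9
Old-age dependency ratio = 5.2 / 59.3 × 100 = 8.8

Youth dependency ratio: 59.9
Old-age dependency ratio: 8.8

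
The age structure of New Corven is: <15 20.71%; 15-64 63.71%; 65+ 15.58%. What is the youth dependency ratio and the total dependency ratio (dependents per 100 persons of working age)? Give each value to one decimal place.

Youth dependency ratio: 32.5
Total dependency ratio: 57.0

Youth dependency ratio = 20.71 / 63.71 × 100 = 32.5
Total dependency ratio = (20.71 + 15.58) / 63.71 × 100 = 36.29 / 63.71 × 100 = 57.0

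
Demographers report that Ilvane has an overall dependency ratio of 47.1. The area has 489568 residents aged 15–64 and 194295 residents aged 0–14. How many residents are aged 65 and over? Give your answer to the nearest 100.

Total dependency ratio = (youth + elderly) / working-age × 100
47.1 = (194295 + E) / 489568 × 100
⇒ 36300

Aged 65 and over: 36300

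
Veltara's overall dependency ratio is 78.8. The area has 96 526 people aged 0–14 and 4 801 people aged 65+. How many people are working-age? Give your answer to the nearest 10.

Working-age: 128 590

Total dependency ratio = (youth + elderly) / working-age × 100
78.8 = (96 526 + 4 801) / W × 100
⇒ 128 590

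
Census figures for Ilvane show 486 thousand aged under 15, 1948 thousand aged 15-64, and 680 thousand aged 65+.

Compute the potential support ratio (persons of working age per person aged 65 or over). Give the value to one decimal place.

Potential support ratio = 1948 / 680 = 2.9

Potential support ratio: 2.9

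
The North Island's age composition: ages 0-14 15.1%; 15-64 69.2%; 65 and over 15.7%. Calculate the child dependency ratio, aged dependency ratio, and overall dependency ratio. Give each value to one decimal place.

Youth dependency ratio = 15.1 / 69.2 × 100 = 21.8
Old-age dependency ratio = 15.7 / 69.2 × 100 = 22.7
Total dependency ratio = (15.1 + 15.7) / 69.2 × 100 = 30.8 / 69.2 × 100 = 44.5

Youth dependency ratio: 21.8
Old-age dependency ratio: 22.7
Total dependency ratio: 44.5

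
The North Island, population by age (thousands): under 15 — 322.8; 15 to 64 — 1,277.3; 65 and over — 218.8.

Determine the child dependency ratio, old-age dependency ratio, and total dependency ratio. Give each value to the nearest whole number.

Youth dependency ratio: 25
Old-age dependency ratio: 17
Total dependency ratio: 42

Youth dependency ratio = 322.8 / 1,277.3 × 100 = 25
Old-age dependency ratio = 218.8 / 1,277.3 × 100 = 17
Total dependency ratio = (322.8 + 218.8) / 1,277.3 × 100 = 541.6 / 1,277.3 × 100 = 42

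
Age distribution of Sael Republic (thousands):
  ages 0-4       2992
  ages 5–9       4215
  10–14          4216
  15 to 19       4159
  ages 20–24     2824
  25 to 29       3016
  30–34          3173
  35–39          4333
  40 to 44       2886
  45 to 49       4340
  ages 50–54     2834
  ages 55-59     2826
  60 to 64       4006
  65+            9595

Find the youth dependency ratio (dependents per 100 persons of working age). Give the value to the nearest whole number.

0–14: 2992 + 4215 + 4216 = 11423
15–64: 4159 + 2824 + 3016 + 3173 + 4333 + 2886 + 4340 + 2834 + 2826 + 4006 = 34397
65+: 9595
Youth dependency ratio = 11423 / 34397 × 100 = 33

Youth dependency ratio: 33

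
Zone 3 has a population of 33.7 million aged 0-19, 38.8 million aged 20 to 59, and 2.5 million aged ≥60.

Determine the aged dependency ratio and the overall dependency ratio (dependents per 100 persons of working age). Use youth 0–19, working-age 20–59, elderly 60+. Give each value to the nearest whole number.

Old-age dependency ratio: 6
Total dependency ratio: 93

Old-age dependency ratio = 2.5 / 38.8 × 100 = 6
Total dependency ratio = (33.7 + 2.5) / 38.8 × 100 = 36.2 / 38.8 × 100 = 93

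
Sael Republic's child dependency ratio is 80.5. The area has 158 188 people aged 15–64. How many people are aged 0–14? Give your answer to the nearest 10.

Aged 0–14: 127 340

Youth dependency ratio = youth / working-age × 100
80.5 = Y / 158 188 × 100
⇒ 127 340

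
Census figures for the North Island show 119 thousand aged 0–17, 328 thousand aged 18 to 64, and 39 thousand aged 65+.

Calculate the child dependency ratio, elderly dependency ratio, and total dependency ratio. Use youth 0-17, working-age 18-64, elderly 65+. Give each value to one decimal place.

Youth dependency ratio: 36.3
Old-age dependency ratio: 11.9
Total dependency ratio: 48.2

Youth dependency ratio = 119 / 328 × 100 = 36.3
Old-age dependency ratio = 39 / 328 × 100 = 11.9
Total dependency ratio = (119 + 39) / 328 × 100 = 158 / 328 × 100 = 48.2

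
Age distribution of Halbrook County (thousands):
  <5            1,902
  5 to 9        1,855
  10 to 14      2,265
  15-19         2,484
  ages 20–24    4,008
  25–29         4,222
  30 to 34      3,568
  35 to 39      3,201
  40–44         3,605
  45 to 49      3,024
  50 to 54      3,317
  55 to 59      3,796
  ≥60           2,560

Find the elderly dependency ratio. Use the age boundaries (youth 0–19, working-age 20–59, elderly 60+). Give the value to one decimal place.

Old-age dependency ratio: 8.9

0–19: 1,902 + 1,855 + 2,265 + 2,484 = 8,506
20–59: 4,008 + 4,222 + 3,568 + 3,201 + 3,605 + 3,024 + 3,317 + 3,796 = 28,741
60+: 2,560
Old-age dependency ratio = 2,560 / 28,741 × 100 = 8.9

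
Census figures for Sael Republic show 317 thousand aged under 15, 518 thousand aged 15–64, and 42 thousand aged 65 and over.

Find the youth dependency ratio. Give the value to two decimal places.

Youth dependency ratio = 317 / 518 × 100 = 61.20

Youth dependency ratio: 61.20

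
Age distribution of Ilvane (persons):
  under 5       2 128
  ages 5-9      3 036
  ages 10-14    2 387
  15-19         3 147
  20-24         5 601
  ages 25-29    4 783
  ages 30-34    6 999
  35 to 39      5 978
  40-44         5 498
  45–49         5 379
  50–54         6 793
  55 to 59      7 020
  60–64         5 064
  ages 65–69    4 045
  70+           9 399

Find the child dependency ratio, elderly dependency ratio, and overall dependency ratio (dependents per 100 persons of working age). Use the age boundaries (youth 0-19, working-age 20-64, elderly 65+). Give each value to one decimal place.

Youth dependency ratio: 20.1
Old-age dependency ratio: 25.3
Total dependency ratio: 45.5

0–19: 2 128 + 3 036 + 2 387 + 3 147 = 10 698
20–64: 5 601 + 4 783 + 6 999 + 5 978 + 5 498 + 5 379 + 6 793 + 7 020 + 5 064 = 53 115
65+: 4 045 + 9 399 = 13 444
Youth dependency ratio = 10 698 / 53 115 × 100 = 20.1
Old-age dependency ratio = 13 444 / 53 115 × 100 = 25.3
Total dependency ratio = (10 698 + 13 444) / 53 115 × 100 = 24 142 / 53 115 × 100 = 45.5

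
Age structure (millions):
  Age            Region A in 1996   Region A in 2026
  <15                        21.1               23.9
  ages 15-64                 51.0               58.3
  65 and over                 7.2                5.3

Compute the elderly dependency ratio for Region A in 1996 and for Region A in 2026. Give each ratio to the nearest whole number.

Region A in 1996: 14
Region A in 2026: 9

Region A in 1996: 7.2 / 51.0 × 100 = 14
Region A in 2026: 5.3 / 58.3 × 100 = 9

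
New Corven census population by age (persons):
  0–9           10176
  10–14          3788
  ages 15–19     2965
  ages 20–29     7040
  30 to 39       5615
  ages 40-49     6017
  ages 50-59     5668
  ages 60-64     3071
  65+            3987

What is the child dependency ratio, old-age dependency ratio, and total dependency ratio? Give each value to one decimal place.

Youth dependency ratio: 46.0
Old-age dependency ratio: 13.1
Total dependency ratio: 59.1

0–14: 10176 + 3788 = 13964
15–64: 2965 + 7040 + 5615 + 6017 + 5668 + 3071 = 30376
65+: 3987
Youth dependency ratio = 13964 / 30376 × 100 = 46.0
Old-age dependency ratio = 3987 / 30376 × 100 = 13.1
Total dependency ratio = (13964 + 3987) / 30376 × 100 = 17951 / 30376 × 100 = 59.1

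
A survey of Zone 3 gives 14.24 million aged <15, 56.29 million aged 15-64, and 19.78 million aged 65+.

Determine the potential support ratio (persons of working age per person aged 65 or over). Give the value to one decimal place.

Potential support ratio: 2.8

Potential support ratio = 56.29 / 19.78 = 2.8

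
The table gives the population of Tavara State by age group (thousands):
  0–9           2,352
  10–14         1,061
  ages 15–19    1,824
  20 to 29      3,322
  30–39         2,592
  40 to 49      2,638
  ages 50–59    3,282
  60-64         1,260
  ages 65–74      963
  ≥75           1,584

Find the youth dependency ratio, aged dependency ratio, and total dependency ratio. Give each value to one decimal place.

Youth dependency ratio: 22.9
Old-age dependency ratio: 17.1
Total dependency ratio: 40.0

0–14: 2,352 + 1,061 = 3,413
15–64: 1,824 + 3,322 + 2,592 + 2,638 + 3,282 + 1,260 = 14,918
65+: 963 + 1,584 = 2,547
Youth dependency ratio = 3,413 / 14,918 × 100 = 22.9
Old-age dependency ratio = 2,547 / 14,918 × 100 = 17.1
Total dependency ratio = (3,413 + 2,547) / 14,918 × 100 = 5,960 / 14,918 × 100 = 40.0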